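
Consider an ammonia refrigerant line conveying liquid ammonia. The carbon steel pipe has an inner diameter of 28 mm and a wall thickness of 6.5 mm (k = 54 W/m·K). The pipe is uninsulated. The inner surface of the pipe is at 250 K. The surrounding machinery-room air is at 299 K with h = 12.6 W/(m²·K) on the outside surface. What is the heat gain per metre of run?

q′ ≈ 79.4 W/m

Treating each annulus and film as a series resistance:
R_carbon steel pipe wall = ln(20.5/14)/(2π×54×1) = 0.001124 K/W
R_outer film = 1/(h_o·2πr_oL) = 1/(12.6×2π×0.0205×1) = 0.6162 K/W
R_total = 0.6173 K/W
Q = ΔT/R_total = 49/0.6173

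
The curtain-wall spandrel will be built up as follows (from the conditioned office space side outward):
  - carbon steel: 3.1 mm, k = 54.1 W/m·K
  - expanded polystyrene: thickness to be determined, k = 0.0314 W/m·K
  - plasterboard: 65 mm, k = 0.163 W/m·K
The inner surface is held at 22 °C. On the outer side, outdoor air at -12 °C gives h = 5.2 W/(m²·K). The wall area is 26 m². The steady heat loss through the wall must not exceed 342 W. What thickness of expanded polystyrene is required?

L ≈ 62.6 mm

Treating each layer as a thermal resistance in series:
R_carbon steel = L/(kA) = 0.0031/(54.1×26) = 2.204×10^-6 K/W
R_plasterboard = L/(kA) = 0.065/(0.163×26) = 0.01534 K/W
R_outer film = 1/(h_o·A) = 1/(5.2×26) = 0.007396 K/W
Sum of the known resistances R_other = 0.02274 K/W
Required total resistance R_tot = ΔT/Q_allow = 34/342 = 0.09942 K/W
R_expanded polystyrene = R_tot − R_other = 0.07668 K/W
L = R·k·A = 0.07668×0.0314×26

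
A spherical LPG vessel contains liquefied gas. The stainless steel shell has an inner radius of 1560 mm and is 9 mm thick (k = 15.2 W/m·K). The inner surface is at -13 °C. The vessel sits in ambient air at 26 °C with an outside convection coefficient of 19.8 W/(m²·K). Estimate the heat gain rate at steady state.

Radial (spherical) resistances in series:
R_stainless steel shell = (1/1.56 − 1/1.569)/(4π×15.2) = 1.925×10^-5 K/W
R_outer film = 1/(h·4πr_o²) = 1/(19.8×4π×1.569²) = 0.001633 K/W
R_total = 0.001652 K/W
Q = ΔT/R_total = 39/0.001652

Q ≈ 23600 W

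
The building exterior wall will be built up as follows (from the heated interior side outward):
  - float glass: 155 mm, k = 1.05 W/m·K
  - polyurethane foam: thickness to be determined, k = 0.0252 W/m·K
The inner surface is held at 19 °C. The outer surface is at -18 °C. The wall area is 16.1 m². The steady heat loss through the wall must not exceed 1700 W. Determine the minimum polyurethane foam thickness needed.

Thermal resistances in series:
R_float glass = L/(kA) = 0.155/(1.05×16.1) = 0.009169 K/W
Sum of the known resistances R_other = 0.009169 K/W
Required total resistance R_tot = ΔT/Q_allow = 37/1700 = 0.02176 K/W
R_polyurethane foam = R_tot − R_other = 0.0126 K/W
L = R·k·A = 0.0126×0.0252×16.1

L ≈ 5.11 mm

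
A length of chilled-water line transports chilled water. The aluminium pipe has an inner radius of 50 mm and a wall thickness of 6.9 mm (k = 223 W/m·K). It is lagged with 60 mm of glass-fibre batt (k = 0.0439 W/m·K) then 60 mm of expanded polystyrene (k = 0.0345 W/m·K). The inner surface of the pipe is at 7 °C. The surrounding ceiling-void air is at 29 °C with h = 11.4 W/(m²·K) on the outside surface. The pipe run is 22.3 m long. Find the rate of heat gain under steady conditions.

Q ≈ 107 W

For a radial system each layer contributes R = ln(r_out/r_in)/(2πkL); films add R = 1/(hA).
R_aluminium pipe wall = ln(56.9/50)/(2π×223×22.3) = 4.137×10^-6 K/W
R_glass-fibre batt = ln(116.9/56.9)/(2π×0.0439×22.3) = 0.1171 K/W
R_expanded polystyrene = ln(176.9/116.9)/(2π×0.0345×22.3) = 0.0857 K/W
R_outer film = 1/(h_o·2πr_oL) = 1/(11.4×2π×0.1769×22.3) = 0.003539 K/W
R_total = 0.2063 K/W
Q = ΔT/R_total = 22/0.2063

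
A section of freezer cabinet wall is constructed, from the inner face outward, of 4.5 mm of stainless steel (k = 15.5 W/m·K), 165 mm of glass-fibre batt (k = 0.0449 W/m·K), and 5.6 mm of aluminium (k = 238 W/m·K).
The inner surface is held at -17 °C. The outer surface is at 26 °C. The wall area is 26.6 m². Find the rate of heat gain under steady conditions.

Q ≈ 311 W

Model the wall as resistances in series:
R_stainless steel = L/(kA) = 0.0045/(15.5×26.6) = 1.091×10^-5 K/W
R_glass-fibre batt = L/(kA) = 0.165/(0.0449×26.6) = 0.1382 K/W
R_aluminium = L/(kA) = 0.0056/(238×26.6) = 8.846×10^-7 K/W
R_total = 0.1382 K/W
Q = ΔT / R_total = 43 / 0.1382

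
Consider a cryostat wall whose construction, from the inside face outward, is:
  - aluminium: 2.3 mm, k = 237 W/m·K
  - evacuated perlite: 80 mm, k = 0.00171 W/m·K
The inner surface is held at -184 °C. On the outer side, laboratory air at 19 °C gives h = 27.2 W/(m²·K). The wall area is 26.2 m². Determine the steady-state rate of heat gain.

Q ≈ 114 W

Model the wall as resistances in series:
R_aluminium = L/(kA) = 0.0023/(237×26.2) = 3.704×10^-7 K/W
R_evacuated perlite = L/(kA) = 0.08/(0.00171×26.2) = 1.786 K/W
R_outer film = 1/(h_o·A) = 1/(27.2×26.2) = 0.001403 K/W
R_total = 1.787 K/W
Q = ΔT / R_total = 203 / 1.787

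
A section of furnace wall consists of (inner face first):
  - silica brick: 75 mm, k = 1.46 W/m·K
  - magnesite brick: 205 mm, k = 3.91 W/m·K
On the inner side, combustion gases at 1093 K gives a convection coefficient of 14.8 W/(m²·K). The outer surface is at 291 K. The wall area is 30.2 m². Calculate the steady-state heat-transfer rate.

Q ≈ 141000 W

Treating each layer as a thermal resistance in series:
R_inner film = 1/(h_i·A) = 1/(14.8×30.2) = 0.002237 K/W
R_silica brick = L/(kA) = 0.075/(1.46×30.2) = 0.001701 K/W
R_magnesite brick = L/(kA) = 0.205/(3.91×30.2) = 0.001736 K/W
R_total = 0.005674 K/W
Q = ΔT / R_total = 802 / 0.005674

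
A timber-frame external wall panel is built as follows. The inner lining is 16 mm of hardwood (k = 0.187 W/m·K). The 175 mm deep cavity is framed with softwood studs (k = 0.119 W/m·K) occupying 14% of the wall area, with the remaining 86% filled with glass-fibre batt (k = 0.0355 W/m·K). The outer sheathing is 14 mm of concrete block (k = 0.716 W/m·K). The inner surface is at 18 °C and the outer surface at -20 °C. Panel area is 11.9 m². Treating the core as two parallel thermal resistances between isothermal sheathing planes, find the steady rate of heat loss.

Q ≈ 119 W

Sheathing layers in series; stud and cavity paths in parallel between them.
R_inner = 0.016/(0.187×11.9) = 0.00719 K/W
R_stud  = 0.175/(0.119×0.14×11.9) = 0.8827 K/W
R_cav   = 0.175/(0.0355×0.86×11.9) = 0.4817 K/W
1/R_core = 1/R_stud + 1/R_cav → R_core = 0.3116 K/W
R_outer = 0.014/(0.716×11.9) = 0.001643 K/W
R_total = 0.3205 K/W
Q = ΔT/R_total = 38/0.3205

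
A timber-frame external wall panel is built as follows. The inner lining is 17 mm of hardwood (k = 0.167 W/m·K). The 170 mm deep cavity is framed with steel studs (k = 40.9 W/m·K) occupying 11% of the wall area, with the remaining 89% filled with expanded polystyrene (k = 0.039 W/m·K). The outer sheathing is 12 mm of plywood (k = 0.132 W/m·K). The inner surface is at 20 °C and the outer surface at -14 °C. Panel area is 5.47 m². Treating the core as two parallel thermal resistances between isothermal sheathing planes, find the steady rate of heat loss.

Sheathing layers in series; stud and cavity paths in parallel between them.
R_inner = 0.017/(0.167×5.47) = 0.01861 K/W
R_stud  = 0.17/(40.9×0.11×5.47) = 0.006908 K/W
R_cav   = 0.17/(0.039×0.89×5.47) = 0.8954 K/W
1/R_core = 1/R_stud + 1/R_cav → R_core = 0.006855 K/W
R_outer = 0.012/(0.132×5.47) = 0.01662 K/W
R_total = 0.04208 K/W
Q = ΔT/R_total = 34/0.04208

Q ≈ 808 W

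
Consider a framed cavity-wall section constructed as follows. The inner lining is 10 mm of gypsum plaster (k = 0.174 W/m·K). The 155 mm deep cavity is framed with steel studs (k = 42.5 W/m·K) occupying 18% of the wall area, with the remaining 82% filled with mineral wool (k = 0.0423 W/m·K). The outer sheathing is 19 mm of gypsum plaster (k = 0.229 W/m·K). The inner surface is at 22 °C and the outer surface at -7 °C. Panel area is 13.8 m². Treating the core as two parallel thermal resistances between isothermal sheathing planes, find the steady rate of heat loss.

Sheathing layers in series; stud and cavity paths in parallel between them.
R_inner = 0.01/(0.174×13.8) = 0.004165 K/W
R_stud  = 0.155/(42.5×0.18×13.8) = 0.001468 K/W
R_cav   = 0.155/(0.0423×0.82×13.8) = 0.3238 K/W
1/R_core = 1/R_stud + 1/R_cav → R_core = 0.001462 K/W
R_outer = 0.019/(0.229×13.8) = 0.006012 K/W
R_total = 0.01164 K/W
Q = ΔT/R_total = 29/0.01164

Q ≈ 2490 W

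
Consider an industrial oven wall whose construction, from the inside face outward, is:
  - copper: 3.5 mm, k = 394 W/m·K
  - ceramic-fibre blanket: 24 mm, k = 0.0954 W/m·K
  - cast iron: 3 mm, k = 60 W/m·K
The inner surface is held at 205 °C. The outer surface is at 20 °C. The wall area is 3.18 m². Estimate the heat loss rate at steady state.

Using the resistance-network approach (series):
R_copper = L/(kA) = 0.0035/(394×3.18) = 2.793×10^-6 K/W
R_ceramic-fibre blanket = L/(kA) = 0.024/(0.0954×3.18) = 0.07911 K/W
R_cast iron = L/(kA) = 0.003/(60×3.18) = 1.572×10^-5 K/W
R_total = 0.07913 K/W
Q = ΔT / R_total = 185 / 0.07913

Q ≈ 2340 W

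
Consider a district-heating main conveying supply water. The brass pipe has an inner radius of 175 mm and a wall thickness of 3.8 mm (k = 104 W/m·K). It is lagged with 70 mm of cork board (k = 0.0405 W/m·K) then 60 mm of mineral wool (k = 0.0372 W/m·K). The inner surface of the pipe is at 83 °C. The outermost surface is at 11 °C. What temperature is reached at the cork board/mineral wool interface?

Cylindrical conduction, so R = ln(r₂/r₁)/(2πkL) per layer, in series:
R_brass pipe wall = ln(178.8/175)/(2π×104×1) = 3.287×10^-5 K/W
R_cork board = ln(248.8/178.8)/(2π×0.0405×1) = 1.298 K/W
R_mineral wool = ln(308.8/248.8)/(2π×0.0372×1) = 0.9243 K/W
R_total = 2.223 K/W
Q = ΔT/R_total = 72/2.223
Q = 32.4 W/m
T_interface = T_inner − Q·ΣR(inner→interface) = 83 − 32.4×1.298

T ≈ 40.9 °C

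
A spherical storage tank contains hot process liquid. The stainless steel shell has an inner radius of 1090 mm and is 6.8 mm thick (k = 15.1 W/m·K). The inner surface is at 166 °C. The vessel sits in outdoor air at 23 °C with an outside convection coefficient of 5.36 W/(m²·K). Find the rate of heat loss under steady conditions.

For a spherical shell R = (1/r₁ − 1/r₂)/(4πk); film R = 1/(h·4πr²). In series:
R_stainless steel shell = (1/1.09 − 1/1.0968)/(4π×15.1) = 2.998×10^-5 K/W
R_outer film = 1/(h·4πr_o²) = 1/(5.36×4π×1.0968²) = 0.01234 K/W
R_total = 0.01237 K/W
Q = ΔT/R_total = 143/0.01237

Q ≈ 11600 W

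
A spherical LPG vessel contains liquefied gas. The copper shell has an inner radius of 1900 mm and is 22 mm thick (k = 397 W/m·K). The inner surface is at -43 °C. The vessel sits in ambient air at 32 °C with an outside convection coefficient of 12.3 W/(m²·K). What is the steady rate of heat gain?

Q ≈ 42800 W

Radial (spherical) resistances in series:
R_copper shell = (1/1.9 − 1/1.922)/(4π×397) = 1.208×10^-6 K/W
R_outer film = 1/(h·4πr_o²) = 1/(12.3×4π×1.922²) = 0.001751 K/W
R_total = 0.001753 K/W
Q = ΔT/R_total = 75/0.001753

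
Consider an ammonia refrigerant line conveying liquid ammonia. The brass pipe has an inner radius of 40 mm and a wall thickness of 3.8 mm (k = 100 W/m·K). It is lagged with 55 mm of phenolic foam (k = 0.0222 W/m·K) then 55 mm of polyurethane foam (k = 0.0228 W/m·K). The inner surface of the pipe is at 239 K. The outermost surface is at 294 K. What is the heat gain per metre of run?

Treating each annulus and film as a series resistance:
R_brass pipe wall = ln(43.8/40)/(2π×100×1) = 1.444×10^-4 K/W
R_phenolic foam = ln(98.8/43.8)/(2π×0.0222×1) = 5.832 K/W
R_polyurethane foam = ln(153.8/98.8)/(2π×0.0228×1) = 3.089 K/W
R_total = 8.921 K/W
Q = ΔT/R_total = 55/8.921

q′ ≈ 6.17 W/m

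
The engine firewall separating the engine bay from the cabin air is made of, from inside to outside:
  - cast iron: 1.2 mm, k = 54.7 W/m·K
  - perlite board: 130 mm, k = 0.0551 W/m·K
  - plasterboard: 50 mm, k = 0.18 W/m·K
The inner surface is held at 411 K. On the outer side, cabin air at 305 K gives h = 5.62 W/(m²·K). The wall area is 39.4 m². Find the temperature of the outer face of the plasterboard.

T ≈ 312 K

Using the resistance-network approach (series):
R_cast iron = L/(kA) = 0.0012/(54.7×39.4) = 5.568×10^-7 K/W
R_perlite board = L/(kA) = 0.13/(0.0551×39.4) = 0.05988 K/W
R_plasterboard = L/(kA) = 0.05/(0.18×39.4) = 0.00705 K/W
R_outer film = 1/(h_o·A) = 1/(5.62×39.4) = 0.004516 K/W
R_total = 0.07145 K/W;  Q = ΔT/R_total = 106/0.07145 = 1484 W
T_interface = T_inner − Q·ΣR(inner→interface) = 411 − 1480×0.06693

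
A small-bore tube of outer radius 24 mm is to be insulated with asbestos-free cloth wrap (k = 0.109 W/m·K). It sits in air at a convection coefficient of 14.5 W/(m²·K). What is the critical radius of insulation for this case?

For a cylinder r_cr = k/h = 0.109/14.5
r_cr = 7.52 mm; since the bare radius (24 mm) is above r_cr, any added insulation will reduce heat loss.

r_cr ≈ 7.52 mm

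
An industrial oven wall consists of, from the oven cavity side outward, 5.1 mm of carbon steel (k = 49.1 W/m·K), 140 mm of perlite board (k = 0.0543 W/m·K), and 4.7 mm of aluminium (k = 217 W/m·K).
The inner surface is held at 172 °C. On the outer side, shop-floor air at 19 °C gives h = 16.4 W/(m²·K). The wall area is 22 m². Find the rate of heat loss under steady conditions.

Thermal resistances in series:
R_carbon steel = L/(kA) = 0.0051/(49.1×22) = 4.721×10^-6 K/W
R_perlite board = L/(kA) = 0.14/(0.0543×22) = 0.1172 K/W
R_aluminium = L/(kA) = 0.0047/(217×22) = 9.845×10^-7 K/W
R_outer film = 1/(h_o·A) = 1/(16.4×22) = 0.002772 K/W
R_total = 0.12 K/W
Q = ΔT / R_total = 153 / 0.12

Q ≈ 1280 W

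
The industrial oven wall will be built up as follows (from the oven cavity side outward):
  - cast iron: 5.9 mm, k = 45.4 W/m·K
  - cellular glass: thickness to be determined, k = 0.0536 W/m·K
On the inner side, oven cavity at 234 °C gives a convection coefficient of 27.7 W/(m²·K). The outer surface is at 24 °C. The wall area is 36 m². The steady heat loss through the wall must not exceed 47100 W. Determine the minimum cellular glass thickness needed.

Using the resistance-network approach (series):
R_inner film = 1/(h_i·A) = 1/(27.7×36) = 0.001003 K/W
R_cast iron = L/(kA) = 0.0059/(45.4×36) = 3.61×10^-6 K/W
Sum of the known resistances R_other = 0.001006 K/W
Required total resistance R_tot = ΔT/Q_allow = 210/47100 = 0.004459 K/W
R_cellular glass = R_tot − R_other = 0.003452 K/W
L = R·k·A = 0.003452×0.0536×36

L ≈ 6.66 mm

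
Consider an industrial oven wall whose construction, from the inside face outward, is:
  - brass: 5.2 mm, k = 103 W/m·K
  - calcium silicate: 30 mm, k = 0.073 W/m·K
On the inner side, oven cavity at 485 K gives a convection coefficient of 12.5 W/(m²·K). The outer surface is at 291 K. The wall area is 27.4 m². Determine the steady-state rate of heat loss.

Q ≈ 10800 W

Thermal resistances in series:
R_inner film = 1/(h_i·A) = 1/(12.5×27.4) = 0.00292 K/W
R_brass = L/(kA) = 0.0052/(103×27.4) = 1.843×10^-6 K/W
R_calcium silicate = L/(kA) = 0.03/(0.073×27.4) = 0.015 K/W
R_total = 0.01792 K/W
Q = ΔT / R_total = 194 / 0.01792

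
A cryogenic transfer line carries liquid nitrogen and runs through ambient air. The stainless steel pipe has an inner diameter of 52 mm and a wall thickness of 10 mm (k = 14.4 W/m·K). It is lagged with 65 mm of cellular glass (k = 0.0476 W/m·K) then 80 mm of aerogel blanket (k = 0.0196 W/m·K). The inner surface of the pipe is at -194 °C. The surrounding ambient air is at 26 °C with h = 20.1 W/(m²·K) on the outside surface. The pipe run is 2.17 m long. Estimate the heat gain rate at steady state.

Q ≈ 58 W

Treating each annulus and film as a series resistance:
R_stainless steel pipe wall = ln(36/26)/(2π×14.4×2.17) = 0.001657 K/W
R_cellular glass = ln(101/36)/(2π×0.0476×2.17) = 1.59 K/W
R_aerogel blanket = ln(181/101)/(2π×0.0196×2.17) = 2.183 K/W
R_outer film = 1/(h_o·2πr_oL) = 1/(20.1×2π×0.181×2.17) = 0.02016 K/W
R_total = 3.794 K/W
Q = ΔT/R_total = 220/3.794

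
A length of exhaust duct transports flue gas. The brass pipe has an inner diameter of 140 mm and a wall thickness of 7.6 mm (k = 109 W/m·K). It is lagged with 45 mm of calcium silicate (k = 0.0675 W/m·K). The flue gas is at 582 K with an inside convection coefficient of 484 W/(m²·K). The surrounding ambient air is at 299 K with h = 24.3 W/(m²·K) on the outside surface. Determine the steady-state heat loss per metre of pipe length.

Cylindrical conduction, so R = ln(r₂/r₁)/(2πkL) per layer, in series:
R_inner film = 1/(h_i·2πr₁L) = 1/(484×2π×0.07×1) = 0.004698 K/W
R_brass pipe wall = ln(77.6/70)/(2π×109×1) = 1.505×10^-4 K/W
R_calcium silicate = ln(122.6/77.6)/(2π×0.0675×1) = 1.078 K/W
R_outer film = 1/(h_o·2πr_oL) = 1/(24.3×2π×0.1226×1) = 0.05342 K/W
R_total = 1.137 K/W
Q = ΔT/R_total = 283/1.137

q′ ≈ 249 W/m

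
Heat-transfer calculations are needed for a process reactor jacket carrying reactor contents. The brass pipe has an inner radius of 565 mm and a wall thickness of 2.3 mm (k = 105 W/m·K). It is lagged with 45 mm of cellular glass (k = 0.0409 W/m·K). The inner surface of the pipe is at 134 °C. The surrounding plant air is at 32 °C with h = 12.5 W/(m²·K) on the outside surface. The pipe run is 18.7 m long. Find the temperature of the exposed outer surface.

Per-layer cylindrical resistances, series-summed:
R_brass pipe wall = ln(567.3/565)/(2π×105×18.7) = 3.293×10^-7 K/W
R_cellular glass = ln(612.3/567.3)/(2π×0.0409×18.7) = 0.01588 K/W
R_outer film = 1/(h_o·2πr_oL) = 1/(12.5×2π×0.6123×18.7) = 0.001112 K/W
R_total = 0.017 K/W
Q = ΔT/R_total = 102/0.017
Q = 6000 W
T_interface = T_inner − Q·ΣR(inner→interface) = 134 − 6000×0.01588

T ≈ 38.7 °C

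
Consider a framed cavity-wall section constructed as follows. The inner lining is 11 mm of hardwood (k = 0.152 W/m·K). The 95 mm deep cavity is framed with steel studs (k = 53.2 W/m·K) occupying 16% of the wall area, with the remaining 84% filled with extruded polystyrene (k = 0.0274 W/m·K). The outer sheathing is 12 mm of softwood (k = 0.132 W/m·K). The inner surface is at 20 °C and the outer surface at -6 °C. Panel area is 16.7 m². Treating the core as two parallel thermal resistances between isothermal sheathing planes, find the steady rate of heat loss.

Q ≈ 2490 W

Sheathing layers in series; stud and cavity paths in parallel between them.
R_inner = 0.011/(0.152×16.7) = 0.004333 K/W
R_stud  = 0.095/(53.2×0.16×16.7) = 6.683×10^-4 K/W
R_cav   = 0.095/(0.0274×0.84×16.7) = 0.2472 K/W
1/R_core = 1/R_stud + 1/R_cav → R_core = 6.665×10^-4 K/W
R_outer = 0.012/(0.132×16.7) = 0.005444 K/W
R_total = 0.01044 K/W
Q = ΔT/R_total = 26/0.01044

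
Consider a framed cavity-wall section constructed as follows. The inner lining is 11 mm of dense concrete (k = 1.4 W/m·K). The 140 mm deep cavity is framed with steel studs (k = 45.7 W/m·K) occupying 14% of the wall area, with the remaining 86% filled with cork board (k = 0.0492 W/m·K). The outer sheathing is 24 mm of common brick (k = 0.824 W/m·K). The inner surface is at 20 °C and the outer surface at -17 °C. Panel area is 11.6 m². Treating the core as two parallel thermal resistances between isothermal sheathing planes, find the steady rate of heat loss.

Sheathing layers in series; stud and cavity paths in parallel between them.
R_inner = 0.011/(1.4×11.6) = 6.773×10^-4 K/W
R_stud  = 0.14/(45.7×0.14×11.6) = 0.001886 K/W
R_cav   = 0.14/(0.0492×0.86×11.6) = 0.2852 K/W
1/R_core = 1/R_stud + 1/R_cav → R_core = 0.001874 K/W
R_outer = 0.024/(0.824×11.6) = 0.002511 K/W
R_total = 0.005062 K/W
Q = ΔT/R_total = 37/0.005062

Q ≈ 7310 W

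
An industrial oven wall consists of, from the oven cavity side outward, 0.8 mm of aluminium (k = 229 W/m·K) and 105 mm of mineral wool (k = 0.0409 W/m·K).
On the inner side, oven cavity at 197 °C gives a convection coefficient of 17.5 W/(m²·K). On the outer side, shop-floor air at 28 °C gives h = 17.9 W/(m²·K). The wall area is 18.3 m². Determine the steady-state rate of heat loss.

Thermal resistances in series:
R_inner film = 1/(h_i·A) = 1/(17.5×18.3) = 0.003123 K/W
R_aluminium = L/(kA) = 0.0008/(229×18.3) = 1.909×10^-7 K/W
R_mineral wool = L/(kA) = 0.105/(0.0409×18.3) = 0.1403 K/W
R_outer film = 1/(h_o·A) = 1/(17.9×18.3) = 0.003053 K/W
R_total = 0.1465 K/W
Q = ΔT / R_total = 169 / 0.1465

Q ≈ 1150 W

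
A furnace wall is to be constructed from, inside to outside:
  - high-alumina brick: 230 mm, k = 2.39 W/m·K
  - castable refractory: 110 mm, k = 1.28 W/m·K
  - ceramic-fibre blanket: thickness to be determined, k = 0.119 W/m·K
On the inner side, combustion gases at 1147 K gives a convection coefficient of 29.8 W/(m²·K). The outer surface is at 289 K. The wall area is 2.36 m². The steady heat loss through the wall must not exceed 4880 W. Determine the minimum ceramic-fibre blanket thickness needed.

Model the wall as resistances in series:
R_inner film = 1/(h_i·A) = 1/(29.8×2.36) = 0.01422 K/W
R_high-alumina brick = L/(kA) = 0.23/(2.39×2.36) = 0.04078 K/W
R_castable refractory = L/(kA) = 0.11/(1.28×2.36) = 0.03641 K/W
Sum of the known resistances R_other = 0.09141 K/W
Required total resistance R_tot = ΔT/Q_allow = 858/4880 = 0.1758 K/W
R_ceramic-fibre blanket = R_tot − R_other = 0.08441 K/W
L = R·k·A = 0.08441×0.119×2.36

L ≈ 23.7 mm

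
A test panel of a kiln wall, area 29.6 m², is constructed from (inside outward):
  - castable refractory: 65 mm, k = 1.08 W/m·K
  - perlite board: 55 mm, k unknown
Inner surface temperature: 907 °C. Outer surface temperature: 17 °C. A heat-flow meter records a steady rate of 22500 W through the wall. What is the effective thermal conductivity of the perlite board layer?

k ≈ 0.0495 W/(m·K)

Series thermal resistances:
R_castable refractory = L/(kA) = 0.065/(1.08×29.6) = 0.002033 K/W
Sum of known resistances R_other = 0.002033 K/W
Total R = ΔT/Q = 890/22500 = 0.03956 K/W
R_perlite board = R_total − R_other = 0.03752 K/W
k = L/(R·A) = 0.055/(0.03752×29.6)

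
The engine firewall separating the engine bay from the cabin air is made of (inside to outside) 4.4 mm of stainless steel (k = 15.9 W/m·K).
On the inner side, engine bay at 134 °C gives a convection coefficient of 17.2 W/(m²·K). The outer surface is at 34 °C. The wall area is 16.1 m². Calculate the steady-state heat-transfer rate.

Using the resistance-network approach (series):
R_inner film = 1/(h_i·A) = 1/(17.2×16.1) = 0.003611 K/W
R_stainless steel = L/(kA) = 0.0044/(15.9×16.1) = 1.719×10^-5 K/W
R_total = 0.003628 K/W
Q = ΔT / R_total = 100 / 0.003628

Q ≈ 27600 W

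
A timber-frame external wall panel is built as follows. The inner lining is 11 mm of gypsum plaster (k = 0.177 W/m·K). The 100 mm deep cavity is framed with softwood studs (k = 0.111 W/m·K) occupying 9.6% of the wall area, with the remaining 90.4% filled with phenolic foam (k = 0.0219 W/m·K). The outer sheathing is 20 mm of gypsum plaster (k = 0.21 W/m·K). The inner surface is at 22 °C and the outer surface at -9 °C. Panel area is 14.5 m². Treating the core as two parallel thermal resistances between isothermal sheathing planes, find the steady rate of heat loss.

Sheathing layers in series; stud and cavity paths in parallel between them.
R_inner = 0.011/(0.177×14.5) = 0.004286 K/W
R_stud  = 0.1/(0.111×0.096×14.5) = 0.6472 K/W
R_cav   = 0.1/(0.0219×0.904×14.5) = 0.3484 K/W
1/R_core = 1/R_stud + 1/R_cav → R_core = 0.2265 K/W
R_outer = 0.02/(0.21×14.5) = 0.006568 K/W
R_total = 0.2373 K/W
Q = ΔT/R_total = 31/0.2373

Q ≈ 131 W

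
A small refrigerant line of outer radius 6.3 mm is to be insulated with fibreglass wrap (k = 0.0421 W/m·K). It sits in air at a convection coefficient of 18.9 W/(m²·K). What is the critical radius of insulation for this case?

r_cr ≈ 2.23 mm

For a cylinder r_cr = k/h = 0.0421/18.9
r_cr = 2.23 mm; since the bare radius (6.3 mm) is above r_cr, any added insulation will reduce heat loss.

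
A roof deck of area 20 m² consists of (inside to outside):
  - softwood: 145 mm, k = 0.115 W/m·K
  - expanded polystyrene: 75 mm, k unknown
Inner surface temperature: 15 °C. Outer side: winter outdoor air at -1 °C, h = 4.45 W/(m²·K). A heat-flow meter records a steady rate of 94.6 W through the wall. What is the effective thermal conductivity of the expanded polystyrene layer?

Treating each layer as a thermal resistance in series:
R_softwood = L/(kA) = 0.145/(0.115×20) = 0.06304 K/W
R_outer film = 1/(h_o·A) = 1/(4.45×20) = 0.01124 K/W
Sum of known resistances R_other = 0.07428 K/W
Total R = ΔT/Q = 16/94.6 = 0.1691 K/W
R_expanded polystyrene = R_total − R_other = 0.09485 K/W
k = L/(R·A) = 0.075/(0.09485×20)

k ≈ 0.0395 W/(m·K)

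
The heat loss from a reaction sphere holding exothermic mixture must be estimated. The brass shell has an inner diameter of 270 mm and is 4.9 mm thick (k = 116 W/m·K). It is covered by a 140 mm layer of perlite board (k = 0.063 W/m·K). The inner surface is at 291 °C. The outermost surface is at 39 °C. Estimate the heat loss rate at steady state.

Q ≈ 55.8 W

For a spherical shell R = (1/r₁ − 1/r₂)/(4πk); film R = 1/(h·4πr²). In series:
R_brass shell = (1/0.135 − 1/0.1399)/(4π×116) = 1.78×10^-4 K/W
R_perlite board = (1/0.1399 − 1/0.2799)/(4π×0.063) = 4.516 K/W
R_total = 4.516 K/W
Q = ΔT/R_total = 252/4.516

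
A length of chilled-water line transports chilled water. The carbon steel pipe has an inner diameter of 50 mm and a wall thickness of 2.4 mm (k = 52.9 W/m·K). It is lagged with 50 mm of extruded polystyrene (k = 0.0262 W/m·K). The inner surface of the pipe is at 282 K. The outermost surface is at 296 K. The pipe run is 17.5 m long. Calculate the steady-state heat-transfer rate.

Treating each annulus and film as a series resistance:
R_carbon steel pipe wall = ln(27.4/25)/(2π×52.9×17.5) = 1.576×10^-5 K/W
R_extruded polystyrene = ln(77.4/27.4)/(2π×0.0262×17.5) = 0.3605 K/W
R_total = 0.3605 K/W
Q = ΔT/R_total = 14/0.3605

Q ≈ 38.8 W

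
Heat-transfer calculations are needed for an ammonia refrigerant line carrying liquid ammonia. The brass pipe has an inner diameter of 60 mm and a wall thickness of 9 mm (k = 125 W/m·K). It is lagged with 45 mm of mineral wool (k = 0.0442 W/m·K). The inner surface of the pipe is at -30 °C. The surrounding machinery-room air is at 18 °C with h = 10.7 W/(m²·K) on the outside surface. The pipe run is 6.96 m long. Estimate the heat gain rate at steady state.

Treating each annulus and film as a series resistance:
R_brass pipe wall = ln(39/30)/(2π×125×6.96) = 4.8×10^-5 K/W
R_mineral wool = ln(84/39)/(2π×0.0442×6.96) = 0.3969 K/W
R_outer film = 1/(h_o·2πr_oL) = 1/(10.7×2π×0.084×6.96) = 0.02544 K/W
R_total = 0.4224 K/W
Q = ΔT/R_total = 48/0.4224

Q ≈ 114 W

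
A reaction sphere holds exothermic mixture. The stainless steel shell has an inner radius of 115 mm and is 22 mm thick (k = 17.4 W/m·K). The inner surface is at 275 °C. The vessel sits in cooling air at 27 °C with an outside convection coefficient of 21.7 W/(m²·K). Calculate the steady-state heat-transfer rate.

Q ≈ 1230 W

For a spherical shell R = (1/r₁ − 1/r₂)/(4πk); film R = 1/(h·4πr²). In series:
R_stainless steel shell = (1/0.115 − 1/0.137)/(4π×17.4) = 0.006386 K/W
R_outer film = 1/(h·4πr_o²) = 1/(21.7×4π×0.137²) = 0.1954 K/W
R_total = 0.2018 K/W
Q = ΔT/R_total = 248/0.2018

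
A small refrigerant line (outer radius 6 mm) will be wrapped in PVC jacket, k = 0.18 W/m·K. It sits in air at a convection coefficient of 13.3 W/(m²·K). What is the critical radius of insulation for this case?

For a cylinder r_cr = k/h = 0.18/13.3
r_cr = 13.5 mm; since the bare radius (6 mm) is below r_cr, adding a thin layer of insulation will *increase* heat loss.

r_cr ≈ 13.5 mm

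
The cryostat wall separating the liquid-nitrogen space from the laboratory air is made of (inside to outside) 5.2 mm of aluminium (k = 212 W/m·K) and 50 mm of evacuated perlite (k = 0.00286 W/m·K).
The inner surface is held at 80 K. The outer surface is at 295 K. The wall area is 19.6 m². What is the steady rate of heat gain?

Q ≈ 241 W

Model the wall as resistances in series:
R_aluminium = L/(kA) = 0.0052/(212×19.6) = 1.251×10^-6 K/W
R_evacuated perlite = L/(kA) = 0.05/(0.00286×19.6) = 0.892 K/W
R_total = 0.892 K/W
Q = ΔT / R_total = 215 / 0.892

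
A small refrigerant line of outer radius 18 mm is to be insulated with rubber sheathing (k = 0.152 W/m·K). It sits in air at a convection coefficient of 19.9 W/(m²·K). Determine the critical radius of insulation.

r_cr ≈ 7.64 mm

For a cylinder r_cr = k/h = 0.152/19.9
r_cr = 7.64 mm; since the bare radius (18 mm) is above r_cr, any added insulation will reduce heat loss.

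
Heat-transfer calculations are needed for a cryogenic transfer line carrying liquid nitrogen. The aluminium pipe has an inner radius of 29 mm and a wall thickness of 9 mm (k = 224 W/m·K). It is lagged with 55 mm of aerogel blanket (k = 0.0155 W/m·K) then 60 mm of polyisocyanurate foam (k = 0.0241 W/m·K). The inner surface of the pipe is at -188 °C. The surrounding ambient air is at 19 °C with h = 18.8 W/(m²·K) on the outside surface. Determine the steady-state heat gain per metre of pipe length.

q′ ≈ 16.5 W/m

Radial resistances (cylindrical: R_cond = ln(r_o/r_i)/(2πkL), R_conv = 1/(h·2πrL)):
R_aluminium pipe wall = ln(38/29)/(2π×224×1) = 1.92×10^-4 K/W
R_aerogel blanket = ln(93/38)/(2π×0.0155×1) = 9.19 K/W
R_polyisocyanurate foam = ln(153/93)/(2π×0.0241×1) = 3.288 K/W
R_outer film = 1/(h_o·2πr_oL) = 1/(18.8×2π×0.153×1) = 0.05533 K/W
R_total = 12.53 K/W
Q = ΔT/R_total = 207/12.53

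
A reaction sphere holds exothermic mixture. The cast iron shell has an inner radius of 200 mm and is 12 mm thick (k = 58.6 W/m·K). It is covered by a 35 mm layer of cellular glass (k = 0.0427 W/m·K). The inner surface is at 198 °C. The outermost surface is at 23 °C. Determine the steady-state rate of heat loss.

Spherical conduction: R = (1/r_in − 1/r_out)/(4πk) per layer; series-sum.
R_cast iron shell = (1/0.2 − 1/0.212)/(4π×58.6) = 3.843×10^-4 K/W
R_cellular glass = (1/0.212 − 1/0.247)/(4π×0.0427) = 1.246 K/W
R_total = 1.246 K/W
Q = ΔT/R_total = 175/1.246

Q ≈ 140 W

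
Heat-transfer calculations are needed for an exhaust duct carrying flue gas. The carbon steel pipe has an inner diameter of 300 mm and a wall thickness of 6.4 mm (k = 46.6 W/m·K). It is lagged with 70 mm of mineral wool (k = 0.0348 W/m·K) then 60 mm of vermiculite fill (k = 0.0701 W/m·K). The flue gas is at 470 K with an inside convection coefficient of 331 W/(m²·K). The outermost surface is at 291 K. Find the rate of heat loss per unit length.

Treating each annulus and film as a series resistance:
R_inner film = 1/(h_i·2πr₁L) = 1/(331×2π×0.15×1) = 0.003206 K/W
R_carbon steel pipe wall = ln(156.4/150)/(2π×46.6×1) = 1.427×10^-4 K/W
R_mineral wool = ln(226.4/156.4)/(2π×0.0348×1) = 1.692 K/W
R_vermiculite fill = ln(286.4/226.4)/(2π×0.0701×1) = 0.5337 K/W
R_total = 2.229 K/W
Q = ΔT/R_total = 179/2.229

q′ ≈ 80.3 W/m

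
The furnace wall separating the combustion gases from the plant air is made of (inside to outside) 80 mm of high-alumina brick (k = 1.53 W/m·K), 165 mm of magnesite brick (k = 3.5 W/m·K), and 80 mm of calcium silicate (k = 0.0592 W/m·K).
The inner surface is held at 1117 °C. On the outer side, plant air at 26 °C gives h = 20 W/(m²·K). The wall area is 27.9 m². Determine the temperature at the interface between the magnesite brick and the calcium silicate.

Using the resistance-network approach (series):
R_high-alumina brick = L/(kA) = 0.08/(1.53×27.9) = 0.001874 K/W
R_magnesite brick = L/(kA) = 0.165/(3.5×27.9) = 0.00169 K/W
R_calcium silicate = L/(kA) = 0.08/(0.0592×27.9) = 0.04844 K/W
R_outer film = 1/(h_o·A) = 1/(20×27.9) = 0.001792 K/W
R_total = 0.05379 K/W;  Q = ΔT/R_total = 1091/0.05379 = 20280 W
T_interface = T_inner − Q·ΣR(inner→interface) = 1117 − 20300×0.003564

T ≈ 1040 °C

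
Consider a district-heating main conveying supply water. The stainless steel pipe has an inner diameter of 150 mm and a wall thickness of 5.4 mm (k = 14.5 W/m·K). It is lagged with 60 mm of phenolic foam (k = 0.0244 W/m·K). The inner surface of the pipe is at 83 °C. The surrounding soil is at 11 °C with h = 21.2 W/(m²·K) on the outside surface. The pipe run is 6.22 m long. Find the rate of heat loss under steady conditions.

Radial resistances (cylindrical: R_cond = ln(r_o/r_i)/(2πkL), R_conv = 1/(h·2πrL)):
R_stainless steel pipe wall = ln(80.4/75)/(2π×14.5×6.22) = 1.227×10^-4 K/W
R_phenolic foam = ln(140.4/80.4)/(2π×0.0244×6.22) = 0.5846 K/W
R_outer film = 1/(h_o·2πr_oL) = 1/(21.2×2π×0.1404×6.22) = 0.008597 K/W
R_total = 0.5933 K/W
Q = ΔT/R_total = 72/0.5933

Q ≈ 121 W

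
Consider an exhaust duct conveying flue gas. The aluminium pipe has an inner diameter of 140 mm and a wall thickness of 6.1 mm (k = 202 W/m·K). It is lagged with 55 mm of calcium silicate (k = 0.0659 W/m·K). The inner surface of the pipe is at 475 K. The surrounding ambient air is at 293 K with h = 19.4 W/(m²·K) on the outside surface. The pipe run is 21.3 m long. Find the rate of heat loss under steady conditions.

Q ≈ 2820 W

Cylindrical conduction, so R = ln(r₂/r₁)/(2πkL) per layer, in series:
R_aluminium pipe wall = ln(76.1/70)/(2π×202×21.3) = 3.091×10^-6 K/W
R_calcium silicate = ln(131.1/76.1)/(2π×0.0659×21.3) = 0.06167 K/W
R_outer film = 1/(h_o·2πr_oL) = 1/(19.4×2π×0.1311×21.3) = 0.002938 K/W
R_total = 0.06461 K/W
Q = ΔT/R_total = 182/0.06461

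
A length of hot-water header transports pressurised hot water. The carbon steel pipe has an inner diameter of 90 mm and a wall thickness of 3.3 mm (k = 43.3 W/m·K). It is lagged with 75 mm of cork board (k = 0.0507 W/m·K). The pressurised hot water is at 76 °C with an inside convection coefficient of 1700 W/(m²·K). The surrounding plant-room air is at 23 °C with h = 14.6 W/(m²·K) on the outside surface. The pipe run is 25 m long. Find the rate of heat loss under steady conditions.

Cylindrical conduction, so R = ln(r₂/r₁)/(2πkL) per layer, in series:
R_inner film = 1/(h_i·2πr₁L) = 1/(1700×2π×0.045×25) = 8.322×10^-5 K/W
R_carbon steel pipe wall = ln(48.3/45)/(2π×43.3×25) = 1.04×10^-5 K/W
R_cork board = ln(123.3/48.3)/(2π×0.0507×25) = 0.1177 K/W
R_outer film = 1/(h_o·2πr_oL) = 1/(14.6×2π×0.1233×25) = 0.003536 K/W
R_total = 0.1213 K/W
Q = ΔT/R_total = 53/0.1213

Q ≈ 437 W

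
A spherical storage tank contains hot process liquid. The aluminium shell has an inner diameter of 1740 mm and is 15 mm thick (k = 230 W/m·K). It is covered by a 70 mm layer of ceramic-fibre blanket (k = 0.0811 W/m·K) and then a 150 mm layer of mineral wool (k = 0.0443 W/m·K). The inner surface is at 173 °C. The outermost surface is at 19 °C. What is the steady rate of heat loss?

Spherical conduction: R = (1/r_in − 1/r_out)/(4πk) per layer; series-sum.
R_aluminium shell = (1/0.87 − 1/0.885)/(4π×230) = 6.74×10^-6 K/W
R_ceramic-fibre blanket = (1/0.885 − 1/0.955)/(4π×0.0811) = 0.08127 K/W
R_mineral wool = (1/0.955 − 1/1.105)/(4π×0.0443) = 0.2553 K/W
R_total = 0.3366 K/W
Q = ΔT/R_total = 154/0.3366

Q ≈ 458 W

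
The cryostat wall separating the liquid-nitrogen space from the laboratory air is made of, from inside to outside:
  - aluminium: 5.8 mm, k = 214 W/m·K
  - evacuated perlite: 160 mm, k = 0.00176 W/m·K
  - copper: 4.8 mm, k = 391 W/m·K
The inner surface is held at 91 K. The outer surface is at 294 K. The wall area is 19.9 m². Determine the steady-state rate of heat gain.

Thermal resistances in series:
R_aluminium = L/(kA) = 0.0058/(214×19.9) = 1.362×10^-6 K/W
R_evacuated perlite = L/(kA) = 0.16/(0.00176×19.9) = 4.568 K/W
R_copper = L/(kA) = 0.0048/(391×19.9) = 6.169×10^-7 K/W
R_total = 4.568 K/W
Q = ΔT / R_total = 203 / 4.568

Q ≈ 44.4 W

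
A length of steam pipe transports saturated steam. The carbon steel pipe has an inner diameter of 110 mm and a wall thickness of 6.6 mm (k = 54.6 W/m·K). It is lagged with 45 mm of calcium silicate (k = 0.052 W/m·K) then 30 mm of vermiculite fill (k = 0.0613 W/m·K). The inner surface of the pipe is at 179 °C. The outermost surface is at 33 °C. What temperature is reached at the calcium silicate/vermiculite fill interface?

Radial resistances (cylindrical: R_cond = ln(r_o/r_i)/(2πkL), R_conv = 1/(h·2πrL)):
R_carbon steel pipe wall = ln(61.6/55)/(2π×54.6×1) = 3.303×10^-4 K/W
R_calcium silicate = ln(106.6/61.6)/(2π×0.052×1) = 1.679 K/W
R_vermiculite fill = ln(136.6/106.6)/(2π×0.0613×1) = 0.6438 K/W
R_total = 2.323 K/W
Q = ΔT/R_total = 146/2.323
Q = 62.9 W/m
T_interface = T_inner − Q·ΣR(inner→interface) = 179 − 62.9×1.679

T ≈ 73.5 °C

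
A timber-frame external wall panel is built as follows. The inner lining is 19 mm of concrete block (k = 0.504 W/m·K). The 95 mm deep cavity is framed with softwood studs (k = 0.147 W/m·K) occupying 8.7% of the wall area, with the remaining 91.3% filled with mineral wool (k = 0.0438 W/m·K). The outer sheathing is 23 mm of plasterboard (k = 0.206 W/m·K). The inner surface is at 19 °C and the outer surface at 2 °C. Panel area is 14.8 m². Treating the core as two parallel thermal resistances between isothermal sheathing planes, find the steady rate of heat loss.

Q ≈ 129 W

Sheathing layers in series; stud and cavity paths in parallel between them.
R_inner = 0.019/(0.504×14.8) = 0.002547 K/W
R_stud  = 0.095/(0.147×0.087×14.8) = 0.5019 K/W
R_cav   = 0.095/(0.0438×0.913×14.8) = 0.1605 K/W
1/R_core = 1/R_stud + 1/R_cav → R_core = 0.1216 K/W
R_outer = 0.023/(0.206×14.8) = 0.007544 K/W
R_total = 0.1317 K/W
Q = ΔT/R_total = 17/0.1317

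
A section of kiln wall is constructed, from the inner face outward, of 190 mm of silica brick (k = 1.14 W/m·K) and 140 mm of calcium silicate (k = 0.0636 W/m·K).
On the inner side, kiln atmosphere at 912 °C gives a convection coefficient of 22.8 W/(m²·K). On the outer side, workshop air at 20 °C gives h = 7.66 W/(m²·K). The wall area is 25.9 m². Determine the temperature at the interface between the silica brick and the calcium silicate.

T ≈ 838 °C

Thermal resistances in series:
R_inner film = 1/(h_i·A) = 1/(22.8×25.9) = 0.001693 K/W
R_silica brick = L/(kA) = 0.19/(1.14×25.9) = 0.006435 K/W
R_calcium silicate = L/(kA) = 0.14/(0.0636×25.9) = 0.08499 K/W
R_outer film = 1/(h_o·A) = 1/(7.66×25.9) = 0.00504 K/W
R_total = 0.09816 K/W;  Q = ΔT/R_total = 892/0.09816 = 9087 W
T_interface = T_inner − Q·ΣR(inner→interface) = 912 − 9090×0.008128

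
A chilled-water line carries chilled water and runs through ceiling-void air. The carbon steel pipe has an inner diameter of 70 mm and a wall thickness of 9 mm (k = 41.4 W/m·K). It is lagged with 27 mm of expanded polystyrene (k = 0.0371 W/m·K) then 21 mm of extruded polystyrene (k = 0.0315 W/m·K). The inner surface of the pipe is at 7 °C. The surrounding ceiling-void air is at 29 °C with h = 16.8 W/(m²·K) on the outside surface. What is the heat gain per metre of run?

For a radial system each layer contributes R = ln(r_out/r_in)/(2πkL); films add R = 1/(hA).
R_carbon steel pipe wall = ln(44/35)/(2π×41.4×1) = 8.797×10^-4 K/W
R_expanded polystyrene = ln(71/44)/(2π×0.0371×1) = 2.053 K/W
R_extruded polystyrene = ln(92/71)/(2π×0.0315×1) = 1.309 K/W
R_outer film = 1/(h_o·2πr_oL) = 1/(16.8×2π×0.092×1) = 0.103 K/W
R_total = 3.466 K/W
Q = ΔT/R_total = 22/3.466

q′ ≈ 6.35 W/m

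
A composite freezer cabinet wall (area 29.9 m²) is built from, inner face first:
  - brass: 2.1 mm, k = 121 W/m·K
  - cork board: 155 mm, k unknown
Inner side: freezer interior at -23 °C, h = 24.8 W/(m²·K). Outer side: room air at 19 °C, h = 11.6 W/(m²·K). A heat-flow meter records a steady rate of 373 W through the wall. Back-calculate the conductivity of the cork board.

k ≈ 0.0478 W/(m·K)

Series thermal resistances:
R_inner film = 1/(h_i·A) = 1/(24.8×29.9) = 0.001349 K/W
R_brass = L/(kA) = 0.0021/(121×29.9) = 5.804×10^-7 K/W
R_outer film = 1/(h_o·A) = 1/(11.6×29.9) = 0.002883 K/W
Sum of known resistances R_other = 0.004232 K/W
Total R = ΔT/Q = 42/373 = 0.1126 K/W
R_cork board = R_total − R_other = 0.1084 K/W
k = L/(R·A) = 0.155/(0.1084×29.9)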